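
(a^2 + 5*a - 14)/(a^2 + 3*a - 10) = (a + 7)/(a + 5)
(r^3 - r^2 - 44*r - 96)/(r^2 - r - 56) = (r^2 + 7*r + 12)/(r + 7)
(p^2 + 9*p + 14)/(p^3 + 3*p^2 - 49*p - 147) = (p + 2)/(p^2 - 4*p - 21)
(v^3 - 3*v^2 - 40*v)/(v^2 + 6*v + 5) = v*(v - 8)/(v + 1)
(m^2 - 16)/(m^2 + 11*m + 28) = (m - 4)/(m + 7)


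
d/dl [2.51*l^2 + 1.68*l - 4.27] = 5.02*l + 1.68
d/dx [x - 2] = 1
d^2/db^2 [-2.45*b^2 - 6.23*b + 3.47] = -4.90000000000000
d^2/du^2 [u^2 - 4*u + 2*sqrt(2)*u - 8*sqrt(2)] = 2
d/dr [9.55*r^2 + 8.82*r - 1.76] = 19.1*r + 8.82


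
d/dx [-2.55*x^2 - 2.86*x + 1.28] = -5.1*x - 2.86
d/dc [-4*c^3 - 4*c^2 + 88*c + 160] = -12*c^2 - 8*c + 88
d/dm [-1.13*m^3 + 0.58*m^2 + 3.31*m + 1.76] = -3.39*m^2 + 1.16*m + 3.31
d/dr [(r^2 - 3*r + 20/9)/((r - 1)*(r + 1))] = (27*r^2 - 58*r + 27)/(9*(r^4 - 2*r^2 + 1))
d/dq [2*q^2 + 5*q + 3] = 4*q + 5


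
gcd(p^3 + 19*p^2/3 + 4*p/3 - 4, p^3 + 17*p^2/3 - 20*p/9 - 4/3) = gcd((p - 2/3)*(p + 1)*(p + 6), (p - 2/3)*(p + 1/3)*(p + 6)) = p^2 + 16*p/3 - 4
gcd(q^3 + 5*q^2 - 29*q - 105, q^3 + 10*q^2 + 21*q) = q^2 + 10*q + 21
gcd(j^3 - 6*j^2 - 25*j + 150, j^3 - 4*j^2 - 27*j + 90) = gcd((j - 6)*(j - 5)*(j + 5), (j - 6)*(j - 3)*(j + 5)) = j^2 - j - 30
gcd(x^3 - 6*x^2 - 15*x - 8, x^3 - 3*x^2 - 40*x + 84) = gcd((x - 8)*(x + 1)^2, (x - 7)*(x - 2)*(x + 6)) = 1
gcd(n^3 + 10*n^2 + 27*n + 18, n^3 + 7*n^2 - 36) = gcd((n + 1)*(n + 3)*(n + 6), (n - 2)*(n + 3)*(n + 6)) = n^2 + 9*n + 18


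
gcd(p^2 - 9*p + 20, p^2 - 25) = p - 5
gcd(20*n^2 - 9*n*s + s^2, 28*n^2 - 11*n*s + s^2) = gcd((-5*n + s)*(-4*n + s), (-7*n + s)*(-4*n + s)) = -4*n + s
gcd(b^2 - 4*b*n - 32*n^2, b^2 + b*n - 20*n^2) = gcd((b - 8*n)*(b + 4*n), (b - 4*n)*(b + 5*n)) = 1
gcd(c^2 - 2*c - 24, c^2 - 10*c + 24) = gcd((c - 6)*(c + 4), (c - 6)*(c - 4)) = c - 6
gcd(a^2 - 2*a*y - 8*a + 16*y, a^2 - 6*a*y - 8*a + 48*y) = a - 8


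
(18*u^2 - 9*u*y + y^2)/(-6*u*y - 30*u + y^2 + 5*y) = (-3*u + y)/(y + 5)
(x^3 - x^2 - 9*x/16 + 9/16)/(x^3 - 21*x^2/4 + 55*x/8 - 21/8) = (4*x + 3)/(2*(2*x - 7))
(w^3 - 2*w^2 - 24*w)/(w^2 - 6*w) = w + 4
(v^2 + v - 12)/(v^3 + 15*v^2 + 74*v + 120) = (v - 3)/(v^2 + 11*v + 30)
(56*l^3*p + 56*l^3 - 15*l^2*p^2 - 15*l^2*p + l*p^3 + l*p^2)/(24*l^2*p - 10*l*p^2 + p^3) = l*(56*l^2*p + 56*l^2 - 15*l*p^2 - 15*l*p + p^3 + p^2)/(p*(24*l^2 - 10*l*p + p^2))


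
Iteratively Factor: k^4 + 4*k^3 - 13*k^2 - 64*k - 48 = (k - 4)*(k^3 + 8*k^2 + 19*k + 12) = (k - 4)*(k + 1)*(k^2 + 7*k + 12) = (k - 4)*(k + 1)*(k + 4)*(k + 3)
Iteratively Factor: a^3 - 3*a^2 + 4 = (a - 2)*(a^2 - a - 2) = (a - 2)^2*(a + 1)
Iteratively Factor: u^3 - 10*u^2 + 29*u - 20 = (u - 1)*(u^2 - 9*u + 20) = (u - 5)*(u - 1)*(u - 4)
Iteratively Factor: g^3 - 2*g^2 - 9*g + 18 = (g - 3)*(g^2 + g - 6) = (g - 3)*(g + 3)*(g - 2)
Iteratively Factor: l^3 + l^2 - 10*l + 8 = (l + 4)*(l^2 - 3*l + 2) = (l - 1)*(l + 4)*(l - 2)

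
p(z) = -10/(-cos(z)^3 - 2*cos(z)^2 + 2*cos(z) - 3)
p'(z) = -10*(-3*sin(z)*cos(z)^2 - 4*sin(z)*cos(z) + 2*sin(z))/(-cos(z)^3 - 2*cos(z)^2 + 2*cos(z) - 3)^2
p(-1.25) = 3.85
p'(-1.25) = 0.62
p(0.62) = 3.09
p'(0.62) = 1.80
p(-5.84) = 2.81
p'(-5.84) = 1.37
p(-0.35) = 2.69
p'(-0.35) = -1.09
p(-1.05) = 3.81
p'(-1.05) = -0.92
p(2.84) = 1.71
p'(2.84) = -0.27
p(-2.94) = 1.68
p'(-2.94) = 0.17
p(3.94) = 1.99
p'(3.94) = 0.94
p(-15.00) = 1.91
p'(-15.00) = 0.78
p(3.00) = 1.68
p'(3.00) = -0.12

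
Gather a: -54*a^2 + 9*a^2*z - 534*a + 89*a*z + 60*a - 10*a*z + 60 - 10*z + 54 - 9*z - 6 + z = a^2*(9*z - 54) + a*(79*z - 474) - 18*z + 108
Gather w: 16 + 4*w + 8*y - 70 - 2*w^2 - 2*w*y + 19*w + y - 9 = -2*w^2 + w*(23 - 2*y) + 9*y - 63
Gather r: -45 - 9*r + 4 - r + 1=-10*r - 40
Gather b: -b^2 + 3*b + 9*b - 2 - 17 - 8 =-b^2 + 12*b - 27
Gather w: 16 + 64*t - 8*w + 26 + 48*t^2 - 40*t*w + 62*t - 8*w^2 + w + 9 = 48*t^2 + 126*t - 8*w^2 + w*(-40*t - 7) + 51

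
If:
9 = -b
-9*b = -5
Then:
No Solution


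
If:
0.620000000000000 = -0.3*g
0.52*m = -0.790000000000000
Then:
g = -2.07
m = -1.52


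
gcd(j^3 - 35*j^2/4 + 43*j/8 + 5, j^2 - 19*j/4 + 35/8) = j - 5/4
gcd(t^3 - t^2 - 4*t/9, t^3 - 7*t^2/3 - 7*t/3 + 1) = 1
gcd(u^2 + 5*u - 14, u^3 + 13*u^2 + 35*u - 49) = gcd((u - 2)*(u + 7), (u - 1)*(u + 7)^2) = u + 7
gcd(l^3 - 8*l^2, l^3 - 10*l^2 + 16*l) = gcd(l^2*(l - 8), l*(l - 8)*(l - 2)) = l^2 - 8*l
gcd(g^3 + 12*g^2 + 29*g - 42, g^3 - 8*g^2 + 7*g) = g - 1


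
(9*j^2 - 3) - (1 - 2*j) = 9*j^2 + 2*j - 4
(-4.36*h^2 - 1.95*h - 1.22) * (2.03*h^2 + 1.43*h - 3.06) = -8.8508*h^4 - 10.1933*h^3 + 8.0765*h^2 + 4.2224*h + 3.7332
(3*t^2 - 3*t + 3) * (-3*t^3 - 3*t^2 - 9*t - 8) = -9*t^5 - 27*t^3 - 6*t^2 - 3*t - 24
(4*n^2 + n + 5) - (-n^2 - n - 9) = 5*n^2 + 2*n + 14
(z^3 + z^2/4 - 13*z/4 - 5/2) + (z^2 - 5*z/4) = z^3 + 5*z^2/4 - 9*z/2 - 5/2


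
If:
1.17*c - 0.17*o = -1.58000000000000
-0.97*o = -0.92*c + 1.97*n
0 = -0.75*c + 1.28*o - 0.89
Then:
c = -1.37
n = -0.59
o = -0.10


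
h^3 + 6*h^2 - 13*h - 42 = (h - 3)*(h + 2)*(h + 7)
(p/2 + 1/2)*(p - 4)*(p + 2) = p^3/2 - p^2/2 - 5*p - 4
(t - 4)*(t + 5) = t^2 + t - 20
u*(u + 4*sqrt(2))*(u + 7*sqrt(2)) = u^3 + 11*sqrt(2)*u^2 + 56*u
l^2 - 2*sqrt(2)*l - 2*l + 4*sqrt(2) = (l - 2)*(l - 2*sqrt(2))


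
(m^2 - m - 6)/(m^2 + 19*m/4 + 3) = 4*(m^2 - m - 6)/(4*m^2 + 19*m + 12)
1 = 1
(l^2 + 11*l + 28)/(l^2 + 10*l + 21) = (l + 4)/(l + 3)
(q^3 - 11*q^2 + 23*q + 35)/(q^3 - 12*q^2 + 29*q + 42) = (q - 5)/(q - 6)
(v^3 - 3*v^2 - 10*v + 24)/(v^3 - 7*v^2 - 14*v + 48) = (v - 4)/(v - 8)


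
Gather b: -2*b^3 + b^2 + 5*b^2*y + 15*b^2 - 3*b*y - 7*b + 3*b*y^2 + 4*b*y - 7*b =-2*b^3 + b^2*(5*y + 16) + b*(3*y^2 + y - 14)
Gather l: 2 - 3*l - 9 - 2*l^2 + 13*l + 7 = -2*l^2 + 10*l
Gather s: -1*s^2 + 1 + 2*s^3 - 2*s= 2*s^3 - s^2 - 2*s + 1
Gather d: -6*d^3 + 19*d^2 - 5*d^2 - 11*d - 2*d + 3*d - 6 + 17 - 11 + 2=-6*d^3 + 14*d^2 - 10*d + 2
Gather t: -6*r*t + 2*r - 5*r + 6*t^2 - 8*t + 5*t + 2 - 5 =-3*r + 6*t^2 + t*(-6*r - 3) - 3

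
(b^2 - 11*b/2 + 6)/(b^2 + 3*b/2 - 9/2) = (b - 4)/(b + 3)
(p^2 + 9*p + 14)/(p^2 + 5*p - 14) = (p + 2)/(p - 2)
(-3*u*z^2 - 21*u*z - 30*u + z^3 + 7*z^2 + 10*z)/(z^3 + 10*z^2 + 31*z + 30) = (-3*u + z)/(z + 3)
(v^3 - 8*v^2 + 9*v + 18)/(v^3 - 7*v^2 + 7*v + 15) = (v - 6)/(v - 5)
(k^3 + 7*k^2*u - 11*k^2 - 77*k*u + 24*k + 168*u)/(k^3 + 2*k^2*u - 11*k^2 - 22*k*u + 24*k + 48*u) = (k + 7*u)/(k + 2*u)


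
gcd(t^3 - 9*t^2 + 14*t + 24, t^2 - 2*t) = 1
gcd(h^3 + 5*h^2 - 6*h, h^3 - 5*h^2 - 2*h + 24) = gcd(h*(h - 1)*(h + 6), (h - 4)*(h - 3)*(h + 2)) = 1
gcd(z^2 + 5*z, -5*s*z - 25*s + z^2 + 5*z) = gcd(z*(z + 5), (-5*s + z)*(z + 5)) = z + 5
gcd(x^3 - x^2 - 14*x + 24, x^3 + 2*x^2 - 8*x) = x^2 + 2*x - 8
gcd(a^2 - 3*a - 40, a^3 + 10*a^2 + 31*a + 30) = a + 5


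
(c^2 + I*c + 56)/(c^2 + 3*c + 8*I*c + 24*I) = (c - 7*I)/(c + 3)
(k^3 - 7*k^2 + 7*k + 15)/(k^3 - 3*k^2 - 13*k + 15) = (k^2 - 2*k - 3)/(k^2 + 2*k - 3)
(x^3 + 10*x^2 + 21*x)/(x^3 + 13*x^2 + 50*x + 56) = x*(x + 3)/(x^2 + 6*x + 8)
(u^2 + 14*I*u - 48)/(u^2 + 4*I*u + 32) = (u + 6*I)/(u - 4*I)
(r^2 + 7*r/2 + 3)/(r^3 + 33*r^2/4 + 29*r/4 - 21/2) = 2*(2*r + 3)/(4*r^2 + 25*r - 21)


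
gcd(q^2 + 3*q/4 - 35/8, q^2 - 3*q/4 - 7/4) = q - 7/4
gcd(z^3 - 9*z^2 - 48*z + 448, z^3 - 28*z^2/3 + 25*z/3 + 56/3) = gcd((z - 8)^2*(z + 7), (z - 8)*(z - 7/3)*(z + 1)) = z - 8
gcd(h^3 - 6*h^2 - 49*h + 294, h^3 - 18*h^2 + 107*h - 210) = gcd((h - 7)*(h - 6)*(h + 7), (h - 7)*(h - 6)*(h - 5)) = h^2 - 13*h + 42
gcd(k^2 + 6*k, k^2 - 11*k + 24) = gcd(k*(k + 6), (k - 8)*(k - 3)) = 1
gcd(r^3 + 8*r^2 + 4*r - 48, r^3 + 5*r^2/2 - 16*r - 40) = r + 4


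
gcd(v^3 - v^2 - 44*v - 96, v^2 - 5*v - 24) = v^2 - 5*v - 24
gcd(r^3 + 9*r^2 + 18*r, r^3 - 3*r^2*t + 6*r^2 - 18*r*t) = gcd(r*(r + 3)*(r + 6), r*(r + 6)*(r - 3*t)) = r^2 + 6*r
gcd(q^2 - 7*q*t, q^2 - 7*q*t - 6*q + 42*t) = q - 7*t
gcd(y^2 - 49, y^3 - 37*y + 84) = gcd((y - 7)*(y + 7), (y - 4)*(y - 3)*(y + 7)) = y + 7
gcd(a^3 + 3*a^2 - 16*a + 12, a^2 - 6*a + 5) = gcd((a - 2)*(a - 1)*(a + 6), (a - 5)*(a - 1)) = a - 1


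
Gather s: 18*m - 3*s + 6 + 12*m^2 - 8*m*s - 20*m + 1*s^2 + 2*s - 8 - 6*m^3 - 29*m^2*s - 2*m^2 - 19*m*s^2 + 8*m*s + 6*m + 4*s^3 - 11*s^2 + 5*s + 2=-6*m^3 + 10*m^2 + 4*m + 4*s^3 + s^2*(-19*m - 10) + s*(4 - 29*m^2)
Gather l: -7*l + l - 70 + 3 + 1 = -6*l - 66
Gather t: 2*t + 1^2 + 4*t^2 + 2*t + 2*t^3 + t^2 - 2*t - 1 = 2*t^3 + 5*t^2 + 2*t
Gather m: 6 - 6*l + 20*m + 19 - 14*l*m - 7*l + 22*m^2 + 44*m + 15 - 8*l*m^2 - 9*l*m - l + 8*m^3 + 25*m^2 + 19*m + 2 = -14*l + 8*m^3 + m^2*(47 - 8*l) + m*(83 - 23*l) + 42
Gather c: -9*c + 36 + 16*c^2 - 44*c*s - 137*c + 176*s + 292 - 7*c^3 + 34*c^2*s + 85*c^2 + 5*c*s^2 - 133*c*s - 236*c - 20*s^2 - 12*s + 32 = -7*c^3 + c^2*(34*s + 101) + c*(5*s^2 - 177*s - 382) - 20*s^2 + 164*s + 360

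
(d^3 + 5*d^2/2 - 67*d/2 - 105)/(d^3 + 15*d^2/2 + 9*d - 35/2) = (d - 6)/(d - 1)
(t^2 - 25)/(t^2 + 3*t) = (t^2 - 25)/(t*(t + 3))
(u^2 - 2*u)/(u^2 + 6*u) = (u - 2)/(u + 6)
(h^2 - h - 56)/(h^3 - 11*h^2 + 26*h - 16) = (h + 7)/(h^2 - 3*h + 2)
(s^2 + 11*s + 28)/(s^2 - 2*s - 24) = (s + 7)/(s - 6)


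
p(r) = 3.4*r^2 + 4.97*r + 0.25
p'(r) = 6.8*r + 4.97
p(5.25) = 120.06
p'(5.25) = 40.67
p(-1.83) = 2.54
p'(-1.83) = -7.47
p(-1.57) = 0.83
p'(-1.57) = -5.71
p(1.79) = 20.04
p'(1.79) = 17.14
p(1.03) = 8.98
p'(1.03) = 11.97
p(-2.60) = 10.31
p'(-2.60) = -12.71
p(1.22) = 11.37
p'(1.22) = 13.27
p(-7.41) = 150.11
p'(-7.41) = -45.42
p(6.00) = 152.47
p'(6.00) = 45.77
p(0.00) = 0.25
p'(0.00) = 4.97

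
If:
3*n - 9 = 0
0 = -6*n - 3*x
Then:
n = 3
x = -6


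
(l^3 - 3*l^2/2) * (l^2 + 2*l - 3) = l^5 + l^4/2 - 6*l^3 + 9*l^2/2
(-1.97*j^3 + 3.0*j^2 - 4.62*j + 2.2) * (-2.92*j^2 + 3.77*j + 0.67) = 5.7524*j^5 - 16.1869*j^4 + 23.4805*j^3 - 21.8314*j^2 + 5.1986*j + 1.474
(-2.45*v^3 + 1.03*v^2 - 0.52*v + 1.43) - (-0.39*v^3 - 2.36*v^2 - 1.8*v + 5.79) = -2.06*v^3 + 3.39*v^2 + 1.28*v - 4.36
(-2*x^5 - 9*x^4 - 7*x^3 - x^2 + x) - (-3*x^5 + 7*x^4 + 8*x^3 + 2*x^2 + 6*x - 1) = x^5 - 16*x^4 - 15*x^3 - 3*x^2 - 5*x + 1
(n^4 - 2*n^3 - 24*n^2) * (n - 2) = n^5 - 4*n^4 - 20*n^3 + 48*n^2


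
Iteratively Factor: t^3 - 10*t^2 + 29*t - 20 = (t - 1)*(t^2 - 9*t + 20) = (t - 4)*(t - 1)*(t - 5)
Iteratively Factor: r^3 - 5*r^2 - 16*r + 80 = (r + 4)*(r^2 - 9*r + 20) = (r - 4)*(r + 4)*(r - 5)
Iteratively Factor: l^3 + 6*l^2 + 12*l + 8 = (l + 2)*(l^2 + 4*l + 4) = (l + 2)^2*(l + 2)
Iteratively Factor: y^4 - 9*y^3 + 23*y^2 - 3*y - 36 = (y - 3)*(y^3 - 6*y^2 + 5*y + 12) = (y - 4)*(y - 3)*(y^2 - 2*y - 3) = (y - 4)*(y - 3)*(y + 1)*(y - 3)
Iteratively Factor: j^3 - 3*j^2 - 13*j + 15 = (j - 5)*(j^2 + 2*j - 3) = (j - 5)*(j - 1)*(j + 3)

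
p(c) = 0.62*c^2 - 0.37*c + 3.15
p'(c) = 1.24*c - 0.37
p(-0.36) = 3.36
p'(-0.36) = -0.82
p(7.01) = 31.02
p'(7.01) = 8.32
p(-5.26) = 22.25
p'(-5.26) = -6.89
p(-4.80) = 19.21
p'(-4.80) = -6.32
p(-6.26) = 29.76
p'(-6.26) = -8.13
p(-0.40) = 3.40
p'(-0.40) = -0.87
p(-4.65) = 18.28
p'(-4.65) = -6.14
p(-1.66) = 5.47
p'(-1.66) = -2.43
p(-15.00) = 148.20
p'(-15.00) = -18.97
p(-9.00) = 56.70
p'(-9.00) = -11.53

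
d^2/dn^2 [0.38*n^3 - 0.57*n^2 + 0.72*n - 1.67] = 2.28*n - 1.14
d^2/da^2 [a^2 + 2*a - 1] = 2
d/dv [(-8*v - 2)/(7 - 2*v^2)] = 8*(2*v^2 - v*(4*v + 1) - 7)/(2*v^2 - 7)^2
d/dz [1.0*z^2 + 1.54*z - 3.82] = 2.0*z + 1.54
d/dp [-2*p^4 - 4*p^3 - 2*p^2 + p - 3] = -8*p^3 - 12*p^2 - 4*p + 1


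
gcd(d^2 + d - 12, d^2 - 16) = d + 4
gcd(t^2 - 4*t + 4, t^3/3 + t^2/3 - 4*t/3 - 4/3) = t - 2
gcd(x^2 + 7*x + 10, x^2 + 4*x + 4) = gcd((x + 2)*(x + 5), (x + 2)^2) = x + 2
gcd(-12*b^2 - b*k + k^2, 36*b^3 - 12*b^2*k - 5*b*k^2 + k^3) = 3*b + k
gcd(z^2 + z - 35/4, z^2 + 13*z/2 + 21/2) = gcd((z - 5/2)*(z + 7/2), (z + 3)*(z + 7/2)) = z + 7/2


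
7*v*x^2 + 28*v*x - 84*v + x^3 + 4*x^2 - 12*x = (7*v + x)*(x - 2)*(x + 6)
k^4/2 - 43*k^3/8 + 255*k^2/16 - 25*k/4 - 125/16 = (k/2 + 1/4)*(k - 5)^2*(k - 5/4)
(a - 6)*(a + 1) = a^2 - 5*a - 6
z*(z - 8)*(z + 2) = z^3 - 6*z^2 - 16*z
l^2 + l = l*(l + 1)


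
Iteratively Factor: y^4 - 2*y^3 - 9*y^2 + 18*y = (y)*(y^3 - 2*y^2 - 9*y + 18) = y*(y + 3)*(y^2 - 5*y + 6) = y*(y - 2)*(y + 3)*(y - 3)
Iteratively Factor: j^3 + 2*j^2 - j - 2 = (j + 1)*(j^2 + j - 2) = (j - 1)*(j + 1)*(j + 2)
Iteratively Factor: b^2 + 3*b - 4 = (b + 4)*(b - 1)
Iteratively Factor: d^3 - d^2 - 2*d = (d)*(d^2 - d - 2) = d*(d - 2)*(d + 1)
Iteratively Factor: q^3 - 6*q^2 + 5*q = (q)*(q^2 - 6*q + 5) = q*(q - 5)*(q - 1)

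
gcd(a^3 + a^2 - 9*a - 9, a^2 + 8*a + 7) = a + 1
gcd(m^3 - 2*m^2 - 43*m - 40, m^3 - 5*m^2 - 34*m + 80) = m^2 - 3*m - 40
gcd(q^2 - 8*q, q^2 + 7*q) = q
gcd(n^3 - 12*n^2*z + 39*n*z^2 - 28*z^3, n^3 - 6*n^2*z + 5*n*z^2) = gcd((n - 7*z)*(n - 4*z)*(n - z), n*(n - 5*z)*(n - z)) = -n + z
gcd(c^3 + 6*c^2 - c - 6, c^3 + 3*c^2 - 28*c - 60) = c + 6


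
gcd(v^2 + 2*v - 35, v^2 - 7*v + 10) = v - 5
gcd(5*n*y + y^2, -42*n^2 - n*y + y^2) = 1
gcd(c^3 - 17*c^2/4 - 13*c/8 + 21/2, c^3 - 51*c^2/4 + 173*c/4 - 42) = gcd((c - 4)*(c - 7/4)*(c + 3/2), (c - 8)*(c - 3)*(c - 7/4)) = c - 7/4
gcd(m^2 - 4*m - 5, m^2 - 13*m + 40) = m - 5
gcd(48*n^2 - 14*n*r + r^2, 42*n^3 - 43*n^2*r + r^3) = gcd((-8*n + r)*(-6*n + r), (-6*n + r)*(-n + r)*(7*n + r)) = -6*n + r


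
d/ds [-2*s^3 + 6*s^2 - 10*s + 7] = -6*s^2 + 12*s - 10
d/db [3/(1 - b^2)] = 6*b/(b^2 - 1)^2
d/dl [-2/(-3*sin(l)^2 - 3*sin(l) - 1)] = -6*(2*sin(l) + 1)*cos(l)/(3*sin(l)^2 + 3*sin(l) + 1)^2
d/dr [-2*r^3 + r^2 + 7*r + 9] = -6*r^2 + 2*r + 7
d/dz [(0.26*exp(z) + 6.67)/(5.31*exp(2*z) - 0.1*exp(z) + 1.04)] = (-1.3806*exp(2*z) - 70.8354*exp(z) + 0.9374)*exp(z)/(28.1961*exp(4*z) - 1.062*exp(3*z) + 11.0548*exp(2*z) - 0.208*exp(z) + 1.0816)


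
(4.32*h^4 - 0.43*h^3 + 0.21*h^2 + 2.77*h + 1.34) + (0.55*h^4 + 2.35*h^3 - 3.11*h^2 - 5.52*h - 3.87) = 4.87*h^4 + 1.92*h^3 - 2.9*h^2 - 2.75*h - 2.53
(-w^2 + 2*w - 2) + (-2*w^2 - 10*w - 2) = -3*w^2 - 8*w - 4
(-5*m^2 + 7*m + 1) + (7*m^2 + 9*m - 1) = 2*m^2 + 16*m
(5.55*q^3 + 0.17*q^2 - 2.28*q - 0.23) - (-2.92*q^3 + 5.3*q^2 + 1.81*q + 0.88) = 8.47*q^3 - 5.13*q^2 - 4.09*q - 1.11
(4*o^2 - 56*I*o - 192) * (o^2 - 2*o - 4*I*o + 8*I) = 4*o^4 - 8*o^3 - 72*I*o^3 - 416*o^2 + 144*I*o^2 + 832*o + 768*I*o - 1536*I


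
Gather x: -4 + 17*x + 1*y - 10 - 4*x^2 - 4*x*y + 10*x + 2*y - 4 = -4*x^2 + x*(27 - 4*y) + 3*y - 18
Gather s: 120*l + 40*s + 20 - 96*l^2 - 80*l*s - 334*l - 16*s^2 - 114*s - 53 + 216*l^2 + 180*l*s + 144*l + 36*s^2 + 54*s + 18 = 120*l^2 - 70*l + 20*s^2 + s*(100*l - 20) - 15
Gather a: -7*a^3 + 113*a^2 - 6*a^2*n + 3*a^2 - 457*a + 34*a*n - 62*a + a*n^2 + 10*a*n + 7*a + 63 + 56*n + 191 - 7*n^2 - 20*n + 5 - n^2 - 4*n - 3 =-7*a^3 + a^2*(116 - 6*n) + a*(n^2 + 44*n - 512) - 8*n^2 + 32*n + 256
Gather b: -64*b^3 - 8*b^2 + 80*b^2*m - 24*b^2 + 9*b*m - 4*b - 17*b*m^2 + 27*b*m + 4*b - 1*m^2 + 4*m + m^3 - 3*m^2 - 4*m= -64*b^3 + b^2*(80*m - 32) + b*(-17*m^2 + 36*m) + m^3 - 4*m^2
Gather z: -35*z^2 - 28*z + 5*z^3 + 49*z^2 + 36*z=5*z^3 + 14*z^2 + 8*z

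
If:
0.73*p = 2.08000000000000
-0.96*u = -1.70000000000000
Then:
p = 2.85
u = 1.77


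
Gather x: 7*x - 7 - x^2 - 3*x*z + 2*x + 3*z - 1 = -x^2 + x*(9 - 3*z) + 3*z - 8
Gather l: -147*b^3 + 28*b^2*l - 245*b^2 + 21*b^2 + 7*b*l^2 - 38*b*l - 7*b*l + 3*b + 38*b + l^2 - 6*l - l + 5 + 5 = -147*b^3 - 224*b^2 + 41*b + l^2*(7*b + 1) + l*(28*b^2 - 45*b - 7) + 10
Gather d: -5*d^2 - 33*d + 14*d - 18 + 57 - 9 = -5*d^2 - 19*d + 30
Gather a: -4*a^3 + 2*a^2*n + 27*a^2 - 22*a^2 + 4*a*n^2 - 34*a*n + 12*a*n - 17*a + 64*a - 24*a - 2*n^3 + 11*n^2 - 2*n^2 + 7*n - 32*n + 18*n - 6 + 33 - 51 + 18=-4*a^3 + a^2*(2*n + 5) + a*(4*n^2 - 22*n + 23) - 2*n^3 + 9*n^2 - 7*n - 6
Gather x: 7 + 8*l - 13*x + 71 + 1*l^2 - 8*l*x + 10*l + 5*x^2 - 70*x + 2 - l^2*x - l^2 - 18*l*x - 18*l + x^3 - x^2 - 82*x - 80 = x^3 + 4*x^2 + x*(-l^2 - 26*l - 165)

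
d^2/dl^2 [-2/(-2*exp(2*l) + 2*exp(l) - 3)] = 4*((1 - 4*exp(l))*(2*exp(2*l) - 2*exp(l) + 3) + 4*(2*exp(l) - 1)^2*exp(l))*exp(l)/(2*exp(2*l) - 2*exp(l) + 3)^3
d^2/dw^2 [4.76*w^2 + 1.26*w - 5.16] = 9.52000000000000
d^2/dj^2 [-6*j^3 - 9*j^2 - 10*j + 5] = -36*j - 18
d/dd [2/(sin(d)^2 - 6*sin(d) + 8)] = 4*(3 - sin(d))*cos(d)/(sin(d)^2 - 6*sin(d) + 8)^2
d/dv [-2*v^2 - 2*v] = -4*v - 2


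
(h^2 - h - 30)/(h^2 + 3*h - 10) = (h - 6)/(h - 2)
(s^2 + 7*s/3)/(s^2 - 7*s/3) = (3*s + 7)/(3*s - 7)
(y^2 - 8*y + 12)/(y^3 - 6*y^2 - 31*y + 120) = (y^2 - 8*y + 12)/(y^3 - 6*y^2 - 31*y + 120)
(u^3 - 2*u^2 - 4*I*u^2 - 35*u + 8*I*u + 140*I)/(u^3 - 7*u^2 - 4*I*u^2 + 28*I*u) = (u + 5)/u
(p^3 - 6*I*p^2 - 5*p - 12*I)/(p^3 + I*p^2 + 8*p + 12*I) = (p^2 - 3*I*p + 4)/(p^2 + 4*I*p - 4)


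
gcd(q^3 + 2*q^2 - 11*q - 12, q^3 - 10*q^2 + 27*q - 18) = q - 3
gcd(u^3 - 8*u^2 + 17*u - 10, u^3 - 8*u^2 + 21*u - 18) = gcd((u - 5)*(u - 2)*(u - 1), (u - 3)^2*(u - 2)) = u - 2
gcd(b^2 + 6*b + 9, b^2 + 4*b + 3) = b + 3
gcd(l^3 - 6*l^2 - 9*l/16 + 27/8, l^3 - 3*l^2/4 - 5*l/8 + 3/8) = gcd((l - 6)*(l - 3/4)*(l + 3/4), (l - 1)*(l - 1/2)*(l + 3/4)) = l + 3/4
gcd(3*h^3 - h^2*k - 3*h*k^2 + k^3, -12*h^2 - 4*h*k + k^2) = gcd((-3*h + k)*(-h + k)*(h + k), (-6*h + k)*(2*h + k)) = 1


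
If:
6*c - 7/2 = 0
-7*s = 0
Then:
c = 7/12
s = 0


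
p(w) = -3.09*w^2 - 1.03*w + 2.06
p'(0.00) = -1.03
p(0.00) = 2.06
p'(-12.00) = 73.13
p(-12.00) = -430.54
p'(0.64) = -4.99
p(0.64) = 0.14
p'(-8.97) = 54.40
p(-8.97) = -237.33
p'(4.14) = -26.62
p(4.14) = -55.17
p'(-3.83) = 22.64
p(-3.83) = -39.32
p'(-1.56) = 8.61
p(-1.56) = -3.85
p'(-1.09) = 5.71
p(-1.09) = -0.49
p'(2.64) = -17.35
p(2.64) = -22.20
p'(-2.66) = 15.41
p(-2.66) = -17.06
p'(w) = -6.18*w - 1.03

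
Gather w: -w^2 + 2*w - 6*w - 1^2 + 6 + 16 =-w^2 - 4*w + 21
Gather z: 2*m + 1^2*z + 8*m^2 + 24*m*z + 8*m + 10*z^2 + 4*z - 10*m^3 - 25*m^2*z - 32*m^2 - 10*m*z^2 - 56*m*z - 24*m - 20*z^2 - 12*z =-10*m^3 - 24*m^2 - 14*m + z^2*(-10*m - 10) + z*(-25*m^2 - 32*m - 7)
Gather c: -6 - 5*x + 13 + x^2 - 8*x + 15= x^2 - 13*x + 22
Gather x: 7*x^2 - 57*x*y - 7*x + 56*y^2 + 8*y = 7*x^2 + x*(-57*y - 7) + 56*y^2 + 8*y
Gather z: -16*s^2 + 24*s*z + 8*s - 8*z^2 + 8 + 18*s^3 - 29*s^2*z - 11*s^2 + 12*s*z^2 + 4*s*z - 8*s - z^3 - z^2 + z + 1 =18*s^3 - 27*s^2 - z^3 + z^2*(12*s - 9) + z*(-29*s^2 + 28*s + 1) + 9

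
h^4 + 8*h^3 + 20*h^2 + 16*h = h*(h + 2)^2*(h + 4)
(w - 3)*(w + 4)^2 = w^3 + 5*w^2 - 8*w - 48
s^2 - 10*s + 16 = (s - 8)*(s - 2)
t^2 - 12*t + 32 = (t - 8)*(t - 4)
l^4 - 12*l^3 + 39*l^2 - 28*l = l*(l - 7)*(l - 4)*(l - 1)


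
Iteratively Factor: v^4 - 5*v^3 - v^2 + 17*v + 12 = (v - 3)*(v^3 - 2*v^2 - 7*v - 4) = (v - 3)*(v + 1)*(v^2 - 3*v - 4) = (v - 4)*(v - 3)*(v + 1)*(v + 1)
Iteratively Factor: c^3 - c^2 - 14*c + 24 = (c - 2)*(c^2 + c - 12) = (c - 3)*(c - 2)*(c + 4)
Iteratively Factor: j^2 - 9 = (j + 3)*(j - 3)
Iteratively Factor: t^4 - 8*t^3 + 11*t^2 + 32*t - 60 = (t - 2)*(t^3 - 6*t^2 - t + 30) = (t - 2)*(t + 2)*(t^2 - 8*t + 15) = (t - 3)*(t - 2)*(t + 2)*(t - 5)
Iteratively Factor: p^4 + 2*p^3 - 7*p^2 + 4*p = (p - 1)*(p^3 + 3*p^2 - 4*p) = (p - 1)*(p + 4)*(p^2 - p) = p*(p - 1)*(p + 4)*(p - 1)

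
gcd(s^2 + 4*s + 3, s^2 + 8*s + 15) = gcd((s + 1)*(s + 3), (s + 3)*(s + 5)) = s + 3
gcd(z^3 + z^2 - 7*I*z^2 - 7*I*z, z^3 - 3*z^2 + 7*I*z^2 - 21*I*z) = z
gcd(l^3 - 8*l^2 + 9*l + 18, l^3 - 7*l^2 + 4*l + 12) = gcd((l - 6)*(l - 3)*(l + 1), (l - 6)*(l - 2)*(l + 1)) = l^2 - 5*l - 6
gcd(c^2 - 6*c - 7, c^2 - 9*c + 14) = c - 7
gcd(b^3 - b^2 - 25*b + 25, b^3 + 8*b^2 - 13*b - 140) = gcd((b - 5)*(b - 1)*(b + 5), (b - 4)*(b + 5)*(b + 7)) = b + 5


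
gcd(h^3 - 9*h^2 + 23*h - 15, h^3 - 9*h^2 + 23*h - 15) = h^3 - 9*h^2 + 23*h - 15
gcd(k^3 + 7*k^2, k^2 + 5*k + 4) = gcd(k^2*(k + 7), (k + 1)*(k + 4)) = 1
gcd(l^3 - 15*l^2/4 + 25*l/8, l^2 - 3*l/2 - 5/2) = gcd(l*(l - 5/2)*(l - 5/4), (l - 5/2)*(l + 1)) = l - 5/2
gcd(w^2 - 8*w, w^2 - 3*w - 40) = w - 8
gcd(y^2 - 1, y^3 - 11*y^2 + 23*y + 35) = y + 1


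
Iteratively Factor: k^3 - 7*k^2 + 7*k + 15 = (k - 3)*(k^2 - 4*k - 5) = (k - 3)*(k + 1)*(k - 5)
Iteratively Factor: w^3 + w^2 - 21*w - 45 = (w - 5)*(w^2 + 6*w + 9) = (w - 5)*(w + 3)*(w + 3)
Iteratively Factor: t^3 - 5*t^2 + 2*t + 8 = (t - 2)*(t^2 - 3*t - 4) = (t - 2)*(t + 1)*(t - 4)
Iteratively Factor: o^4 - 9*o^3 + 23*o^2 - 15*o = (o - 5)*(o^3 - 4*o^2 + 3*o) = (o - 5)*(o - 1)*(o^2 - 3*o) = o*(o - 5)*(o - 1)*(o - 3)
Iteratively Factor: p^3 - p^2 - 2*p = (p + 1)*(p^2 - 2*p) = p*(p + 1)*(p - 2)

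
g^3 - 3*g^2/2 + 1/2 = (g - 1)^2*(g + 1/2)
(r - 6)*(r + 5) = r^2 - r - 30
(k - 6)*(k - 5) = k^2 - 11*k + 30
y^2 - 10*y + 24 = (y - 6)*(y - 4)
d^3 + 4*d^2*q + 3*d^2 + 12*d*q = d*(d + 3)*(d + 4*q)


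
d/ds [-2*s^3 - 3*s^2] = 6*s*(-s - 1)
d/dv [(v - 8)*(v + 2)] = 2*v - 6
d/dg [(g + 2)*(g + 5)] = 2*g + 7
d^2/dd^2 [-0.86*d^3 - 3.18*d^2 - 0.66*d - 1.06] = -5.16*d - 6.36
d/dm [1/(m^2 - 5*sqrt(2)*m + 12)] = (-2*m + 5*sqrt(2))/(m^2 - 5*sqrt(2)*m + 12)^2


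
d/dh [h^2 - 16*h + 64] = 2*h - 16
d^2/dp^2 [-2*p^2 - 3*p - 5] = -4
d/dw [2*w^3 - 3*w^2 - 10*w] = 6*w^2 - 6*w - 10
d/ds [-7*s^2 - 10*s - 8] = -14*s - 10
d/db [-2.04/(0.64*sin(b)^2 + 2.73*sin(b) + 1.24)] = (2.6112*sin(b) + 5.5692)*cos(b)/(0.64*sin(b)^2 + 2.73*sin(b) + 1.24)^2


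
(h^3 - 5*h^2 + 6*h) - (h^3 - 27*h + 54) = -5*h^2 + 33*h - 54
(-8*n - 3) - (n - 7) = 4 - 9*n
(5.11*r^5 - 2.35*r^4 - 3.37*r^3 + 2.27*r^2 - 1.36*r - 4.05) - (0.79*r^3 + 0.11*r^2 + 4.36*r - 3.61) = 5.11*r^5 - 2.35*r^4 - 4.16*r^3 + 2.16*r^2 - 5.72*r - 0.44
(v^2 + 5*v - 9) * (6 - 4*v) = -4*v^3 - 14*v^2 + 66*v - 54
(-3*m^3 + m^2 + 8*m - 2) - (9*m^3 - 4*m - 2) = -12*m^3 + m^2 + 12*m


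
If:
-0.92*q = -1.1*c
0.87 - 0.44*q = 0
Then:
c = 1.65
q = 1.98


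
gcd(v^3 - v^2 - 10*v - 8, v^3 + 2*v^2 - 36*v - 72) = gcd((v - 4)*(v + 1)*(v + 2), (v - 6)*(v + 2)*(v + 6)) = v + 2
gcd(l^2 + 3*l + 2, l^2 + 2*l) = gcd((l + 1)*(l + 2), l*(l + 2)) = l + 2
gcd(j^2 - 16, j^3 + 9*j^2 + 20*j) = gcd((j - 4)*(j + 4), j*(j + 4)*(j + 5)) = j + 4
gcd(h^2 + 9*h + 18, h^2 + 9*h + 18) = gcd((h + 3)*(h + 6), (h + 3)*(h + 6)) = h^2 + 9*h + 18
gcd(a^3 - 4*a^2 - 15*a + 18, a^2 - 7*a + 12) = 1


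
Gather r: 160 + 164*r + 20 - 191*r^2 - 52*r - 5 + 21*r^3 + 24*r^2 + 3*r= 21*r^3 - 167*r^2 + 115*r + 175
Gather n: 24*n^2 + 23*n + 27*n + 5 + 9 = 24*n^2 + 50*n + 14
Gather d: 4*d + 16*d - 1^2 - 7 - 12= 20*d - 20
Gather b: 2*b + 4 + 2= 2*b + 6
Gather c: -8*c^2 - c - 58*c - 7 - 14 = -8*c^2 - 59*c - 21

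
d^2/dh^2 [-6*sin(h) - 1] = 6*sin(h)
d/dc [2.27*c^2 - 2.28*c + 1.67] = 4.54*c - 2.28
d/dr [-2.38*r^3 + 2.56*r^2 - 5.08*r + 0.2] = -7.14*r^2 + 5.12*r - 5.08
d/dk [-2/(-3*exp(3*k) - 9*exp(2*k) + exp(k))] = 2*(-9*exp(2*k) - 18*exp(k) + 1)*exp(-k)/(3*exp(2*k) + 9*exp(k) - 1)^2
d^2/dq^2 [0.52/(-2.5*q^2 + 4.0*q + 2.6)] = (-6.5*q^2 + 10.4*q + 0.52*(5.0*q - 4.0)*(10.0*q - 8.0) + 6.76)/(-2.5*q^2 + 4.0*q + 2.6)^3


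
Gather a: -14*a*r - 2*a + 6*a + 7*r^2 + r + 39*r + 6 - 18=a*(4 - 14*r) + 7*r^2 + 40*r - 12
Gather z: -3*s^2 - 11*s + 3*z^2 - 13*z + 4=-3*s^2 - 11*s + 3*z^2 - 13*z + 4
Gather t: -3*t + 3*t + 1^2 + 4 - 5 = 0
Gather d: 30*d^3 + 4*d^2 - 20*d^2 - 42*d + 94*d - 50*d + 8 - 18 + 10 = 30*d^3 - 16*d^2 + 2*d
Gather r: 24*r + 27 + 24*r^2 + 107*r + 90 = 24*r^2 + 131*r + 117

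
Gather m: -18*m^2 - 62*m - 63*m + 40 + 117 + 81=-18*m^2 - 125*m + 238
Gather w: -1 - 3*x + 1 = -3*x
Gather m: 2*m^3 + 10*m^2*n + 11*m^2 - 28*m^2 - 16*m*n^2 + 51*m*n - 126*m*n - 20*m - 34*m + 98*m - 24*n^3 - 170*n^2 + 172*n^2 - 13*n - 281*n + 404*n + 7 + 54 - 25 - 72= 2*m^3 + m^2*(10*n - 17) + m*(-16*n^2 - 75*n + 44) - 24*n^3 + 2*n^2 + 110*n - 36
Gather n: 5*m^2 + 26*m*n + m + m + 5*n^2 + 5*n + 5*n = 5*m^2 + 2*m + 5*n^2 + n*(26*m + 10)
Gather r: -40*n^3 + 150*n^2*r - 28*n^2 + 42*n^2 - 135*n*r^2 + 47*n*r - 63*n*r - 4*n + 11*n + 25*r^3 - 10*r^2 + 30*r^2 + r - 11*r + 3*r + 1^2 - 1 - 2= -40*n^3 + 14*n^2 + 7*n + 25*r^3 + r^2*(20 - 135*n) + r*(150*n^2 - 16*n - 7) - 2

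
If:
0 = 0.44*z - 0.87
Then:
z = 1.98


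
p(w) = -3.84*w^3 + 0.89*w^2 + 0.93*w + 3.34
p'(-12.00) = -1679.31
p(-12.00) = 6755.86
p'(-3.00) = -108.09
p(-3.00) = 112.24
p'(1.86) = -35.61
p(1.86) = -16.56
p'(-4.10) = -200.02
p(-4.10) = 279.14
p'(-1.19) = -17.50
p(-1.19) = 9.96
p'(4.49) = -223.32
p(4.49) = -322.13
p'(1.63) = -26.78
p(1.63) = -9.41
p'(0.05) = 0.99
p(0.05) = 3.39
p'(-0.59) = -4.13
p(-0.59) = 3.89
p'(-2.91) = -101.80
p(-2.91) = 102.80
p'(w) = -11.52*w^2 + 1.78*w + 0.93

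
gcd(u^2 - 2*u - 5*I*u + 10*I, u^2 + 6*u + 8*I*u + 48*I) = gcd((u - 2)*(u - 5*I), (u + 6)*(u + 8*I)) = 1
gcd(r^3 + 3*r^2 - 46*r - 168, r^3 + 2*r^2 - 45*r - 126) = r^2 - r - 42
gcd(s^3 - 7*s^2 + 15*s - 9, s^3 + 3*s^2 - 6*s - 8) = 1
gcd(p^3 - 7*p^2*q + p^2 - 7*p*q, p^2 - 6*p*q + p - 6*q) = p + 1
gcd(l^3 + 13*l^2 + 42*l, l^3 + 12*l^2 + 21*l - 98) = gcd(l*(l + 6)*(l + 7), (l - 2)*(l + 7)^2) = l + 7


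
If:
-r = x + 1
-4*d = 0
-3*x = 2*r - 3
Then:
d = 0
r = -6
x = 5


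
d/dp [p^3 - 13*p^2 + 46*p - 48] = 3*p^2 - 26*p + 46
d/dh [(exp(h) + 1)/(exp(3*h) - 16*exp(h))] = (-2*exp(3*h) - 3*exp(2*h) + 16)*exp(-h)/(exp(4*h) - 32*exp(2*h) + 256)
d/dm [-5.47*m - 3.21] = -5.47000000000000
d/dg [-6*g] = -6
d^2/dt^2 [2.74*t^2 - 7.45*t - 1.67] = 5.48000000000000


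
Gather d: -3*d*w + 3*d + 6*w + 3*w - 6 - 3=d*(3 - 3*w) + 9*w - 9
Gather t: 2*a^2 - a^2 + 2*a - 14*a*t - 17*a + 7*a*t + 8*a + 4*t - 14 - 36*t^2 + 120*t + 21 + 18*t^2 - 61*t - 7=a^2 - 7*a - 18*t^2 + t*(63 - 7*a)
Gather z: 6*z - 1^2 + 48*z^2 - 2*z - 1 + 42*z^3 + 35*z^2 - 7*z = 42*z^3 + 83*z^2 - 3*z - 2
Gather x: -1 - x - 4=-x - 5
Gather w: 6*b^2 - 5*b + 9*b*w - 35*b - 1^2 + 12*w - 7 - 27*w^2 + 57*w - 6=6*b^2 - 40*b - 27*w^2 + w*(9*b + 69) - 14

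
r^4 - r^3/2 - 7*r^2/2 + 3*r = r*(r - 3/2)*(r - 1)*(r + 2)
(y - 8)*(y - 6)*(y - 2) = y^3 - 16*y^2 + 76*y - 96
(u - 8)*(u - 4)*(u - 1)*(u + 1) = u^4 - 12*u^3 + 31*u^2 + 12*u - 32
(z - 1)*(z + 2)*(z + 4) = z^3 + 5*z^2 + 2*z - 8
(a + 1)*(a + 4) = a^2 + 5*a + 4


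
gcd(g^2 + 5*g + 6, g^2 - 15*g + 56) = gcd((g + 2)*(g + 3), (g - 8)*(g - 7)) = 1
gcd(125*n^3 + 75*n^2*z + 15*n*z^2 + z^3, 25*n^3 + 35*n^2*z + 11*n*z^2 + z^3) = 25*n^2 + 10*n*z + z^2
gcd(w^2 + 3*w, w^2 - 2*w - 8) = 1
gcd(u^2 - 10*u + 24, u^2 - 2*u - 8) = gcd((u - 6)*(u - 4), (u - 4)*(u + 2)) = u - 4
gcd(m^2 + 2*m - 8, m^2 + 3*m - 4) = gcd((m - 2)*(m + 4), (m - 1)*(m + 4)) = m + 4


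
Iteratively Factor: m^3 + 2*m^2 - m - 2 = (m - 1)*(m^2 + 3*m + 2) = (m - 1)*(m + 2)*(m + 1)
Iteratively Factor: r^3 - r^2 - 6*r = (r)*(r^2 - r - 6) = r*(r - 3)*(r + 2)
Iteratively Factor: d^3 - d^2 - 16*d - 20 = (d + 2)*(d^2 - 3*d - 10) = (d - 5)*(d + 2)*(d + 2)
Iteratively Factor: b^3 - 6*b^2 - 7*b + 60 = (b - 5)*(b^2 - b - 12) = (b - 5)*(b - 4)*(b + 3)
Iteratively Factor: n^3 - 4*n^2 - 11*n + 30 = (n + 3)*(n^2 - 7*n + 10) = (n - 2)*(n + 3)*(n - 5)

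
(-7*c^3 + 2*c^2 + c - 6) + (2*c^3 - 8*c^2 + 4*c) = -5*c^3 - 6*c^2 + 5*c - 6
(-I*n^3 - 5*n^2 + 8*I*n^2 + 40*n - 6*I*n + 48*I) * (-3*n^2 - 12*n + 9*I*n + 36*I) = 3*I*n^5 + 24*n^4 - 12*I*n^4 - 96*n^3 - 123*I*n^3 - 714*n^2 + 108*I*n^2 - 216*n + 864*I*n - 1728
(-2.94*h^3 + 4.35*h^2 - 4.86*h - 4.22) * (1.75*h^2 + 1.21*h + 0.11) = -5.145*h^5 + 4.0551*h^4 - 3.5649*h^3 - 12.7871*h^2 - 5.6408*h - 0.4642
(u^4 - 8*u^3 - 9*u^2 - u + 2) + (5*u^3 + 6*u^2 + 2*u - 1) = u^4 - 3*u^3 - 3*u^2 + u + 1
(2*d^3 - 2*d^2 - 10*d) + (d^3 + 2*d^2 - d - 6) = 3*d^3 - 11*d - 6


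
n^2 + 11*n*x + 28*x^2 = (n + 4*x)*(n + 7*x)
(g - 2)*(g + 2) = g^2 - 4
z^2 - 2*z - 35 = (z - 7)*(z + 5)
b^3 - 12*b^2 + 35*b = b*(b - 7)*(b - 5)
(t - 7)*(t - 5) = t^2 - 12*t + 35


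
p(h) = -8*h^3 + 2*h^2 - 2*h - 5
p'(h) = -24*h^2 + 4*h - 2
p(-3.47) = 360.28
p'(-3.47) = -304.86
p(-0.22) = -4.38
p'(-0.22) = -4.04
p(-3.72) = 441.95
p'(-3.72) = -349.00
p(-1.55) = 32.70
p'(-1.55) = -65.86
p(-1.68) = 41.94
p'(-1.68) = -76.46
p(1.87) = -54.06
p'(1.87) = -78.45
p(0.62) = -7.38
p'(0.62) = -8.75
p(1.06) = -14.40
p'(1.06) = -24.73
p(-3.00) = 235.00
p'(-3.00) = -230.00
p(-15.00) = 27475.00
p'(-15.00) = -5462.00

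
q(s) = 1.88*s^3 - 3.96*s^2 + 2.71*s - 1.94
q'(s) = 5.64*s^2 - 7.92*s + 2.71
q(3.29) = 31.06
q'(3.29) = 37.70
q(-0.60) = -5.40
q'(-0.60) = 9.49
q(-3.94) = -189.08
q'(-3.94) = 121.47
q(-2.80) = -81.84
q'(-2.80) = 69.10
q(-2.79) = -81.16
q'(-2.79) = 68.71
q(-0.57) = -5.12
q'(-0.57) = 9.06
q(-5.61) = -473.70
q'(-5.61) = 224.64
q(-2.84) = -84.64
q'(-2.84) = 70.69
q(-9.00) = -1717.61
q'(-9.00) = 530.83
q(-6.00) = -566.84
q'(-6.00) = 253.27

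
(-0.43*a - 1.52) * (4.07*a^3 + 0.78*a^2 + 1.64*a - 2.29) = -1.7501*a^4 - 6.5218*a^3 - 1.8908*a^2 - 1.5081*a + 3.4808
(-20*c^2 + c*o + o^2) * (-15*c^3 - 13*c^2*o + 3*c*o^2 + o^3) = 300*c^5 + 245*c^4*o - 88*c^3*o^2 - 30*c^2*o^3 + 4*c*o^4 + o^5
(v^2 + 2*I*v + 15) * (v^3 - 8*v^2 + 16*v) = v^5 - 8*v^4 + 2*I*v^4 + 31*v^3 - 16*I*v^3 - 120*v^2 + 32*I*v^2 + 240*v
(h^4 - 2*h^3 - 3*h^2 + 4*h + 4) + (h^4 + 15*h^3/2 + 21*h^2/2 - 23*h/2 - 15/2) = 2*h^4 + 11*h^3/2 + 15*h^2/2 - 15*h/2 - 7/2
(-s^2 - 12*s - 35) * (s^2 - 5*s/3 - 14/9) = -s^4 - 31*s^3/3 - 121*s^2/9 + 77*s + 490/9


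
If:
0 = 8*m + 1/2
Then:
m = -1/16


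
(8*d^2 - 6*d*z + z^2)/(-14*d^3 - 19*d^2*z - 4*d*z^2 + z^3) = (-8*d^2 + 6*d*z - z^2)/(14*d^3 + 19*d^2*z + 4*d*z^2 - z^3)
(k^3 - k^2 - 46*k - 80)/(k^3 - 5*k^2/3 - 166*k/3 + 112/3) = 3*(k^2 + 7*k + 10)/(3*k^2 + 19*k - 14)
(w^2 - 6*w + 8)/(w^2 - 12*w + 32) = (w - 2)/(w - 8)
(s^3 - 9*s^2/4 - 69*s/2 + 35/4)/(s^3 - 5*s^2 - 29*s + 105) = (s - 1/4)/(s - 3)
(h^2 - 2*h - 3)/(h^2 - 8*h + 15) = (h + 1)/(h - 5)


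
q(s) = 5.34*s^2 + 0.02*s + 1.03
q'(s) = 10.68*s + 0.02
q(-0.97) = 6.04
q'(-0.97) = -10.34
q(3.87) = 81.08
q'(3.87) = 41.35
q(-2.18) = 26.36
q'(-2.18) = -23.26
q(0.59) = 2.90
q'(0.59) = 6.32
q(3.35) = 61.03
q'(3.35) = 35.80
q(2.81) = 43.25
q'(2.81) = 30.03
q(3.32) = 59.96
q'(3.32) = 35.48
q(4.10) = 90.88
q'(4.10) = 43.81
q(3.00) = 49.15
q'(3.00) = 32.06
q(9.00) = 433.75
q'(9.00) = 96.14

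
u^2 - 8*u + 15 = (u - 5)*(u - 3)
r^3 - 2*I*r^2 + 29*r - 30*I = (r - 6*I)*(r - I)*(r + 5*I)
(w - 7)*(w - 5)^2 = w^3 - 17*w^2 + 95*w - 175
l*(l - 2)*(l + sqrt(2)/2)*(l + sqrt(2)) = l^4 - 2*l^3 + 3*sqrt(2)*l^3/2 - 3*sqrt(2)*l^2 + l^2 - 2*l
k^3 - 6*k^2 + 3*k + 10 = (k - 5)*(k - 2)*(k + 1)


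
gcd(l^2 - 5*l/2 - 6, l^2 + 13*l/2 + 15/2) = l + 3/2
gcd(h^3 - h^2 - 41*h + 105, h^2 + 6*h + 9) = 1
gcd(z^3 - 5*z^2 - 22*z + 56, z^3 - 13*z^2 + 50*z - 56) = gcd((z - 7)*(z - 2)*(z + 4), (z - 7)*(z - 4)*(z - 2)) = z^2 - 9*z + 14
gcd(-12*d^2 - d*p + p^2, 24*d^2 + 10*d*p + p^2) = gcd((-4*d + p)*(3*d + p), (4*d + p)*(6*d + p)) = 1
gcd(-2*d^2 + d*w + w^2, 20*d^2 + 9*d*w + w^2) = 1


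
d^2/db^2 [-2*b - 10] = 0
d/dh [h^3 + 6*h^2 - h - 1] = 3*h^2 + 12*h - 1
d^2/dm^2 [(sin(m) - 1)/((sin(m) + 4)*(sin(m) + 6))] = (-sin(m)^5 + 14*sin(m)^4 + 176*sin(m)^3 + 238*sin(m)^2 - 1020*sin(m) - 632)/((sin(m) + 4)^3*(sin(m) + 6)^3)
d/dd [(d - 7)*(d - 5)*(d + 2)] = 3*d^2 - 20*d + 11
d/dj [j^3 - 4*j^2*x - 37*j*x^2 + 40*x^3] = 3*j^2 - 8*j*x - 37*x^2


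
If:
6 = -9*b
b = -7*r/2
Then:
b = -2/3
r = 4/21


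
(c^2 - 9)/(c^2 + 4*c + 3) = (c - 3)/(c + 1)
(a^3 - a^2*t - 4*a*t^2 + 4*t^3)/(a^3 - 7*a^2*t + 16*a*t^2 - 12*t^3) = (a^2 + a*t - 2*t^2)/(a^2 - 5*a*t + 6*t^2)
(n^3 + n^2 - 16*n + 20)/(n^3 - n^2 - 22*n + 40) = (n - 2)/(n - 4)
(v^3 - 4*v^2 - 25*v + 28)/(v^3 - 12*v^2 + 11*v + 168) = (v^2 + 3*v - 4)/(v^2 - 5*v - 24)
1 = 1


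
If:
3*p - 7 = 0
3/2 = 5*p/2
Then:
No Solution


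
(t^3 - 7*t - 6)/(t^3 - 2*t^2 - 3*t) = (t + 2)/t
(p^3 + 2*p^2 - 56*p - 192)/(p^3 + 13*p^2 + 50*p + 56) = (p^2 - 2*p - 48)/(p^2 + 9*p + 14)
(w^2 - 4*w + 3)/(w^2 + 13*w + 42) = (w^2 - 4*w + 3)/(w^2 + 13*w + 42)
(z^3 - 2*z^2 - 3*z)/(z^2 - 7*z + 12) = z*(z + 1)/(z - 4)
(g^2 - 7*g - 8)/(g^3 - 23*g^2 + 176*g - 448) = (g + 1)/(g^2 - 15*g + 56)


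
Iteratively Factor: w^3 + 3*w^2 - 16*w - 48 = (w + 3)*(w^2 - 16) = (w + 3)*(w + 4)*(w - 4)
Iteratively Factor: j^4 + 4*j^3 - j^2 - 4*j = (j + 1)*(j^3 + 3*j^2 - 4*j) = (j + 1)*(j + 4)*(j^2 - j) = (j - 1)*(j + 1)*(j + 4)*(j)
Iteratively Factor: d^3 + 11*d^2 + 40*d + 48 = (d + 4)*(d^2 + 7*d + 12) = (d + 4)^2*(d + 3)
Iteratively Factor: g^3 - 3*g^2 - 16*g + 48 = (g + 4)*(g^2 - 7*g + 12) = (g - 4)*(g + 4)*(g - 3)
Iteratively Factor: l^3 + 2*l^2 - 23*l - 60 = (l + 3)*(l^2 - l - 20) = (l - 5)*(l + 3)*(l + 4)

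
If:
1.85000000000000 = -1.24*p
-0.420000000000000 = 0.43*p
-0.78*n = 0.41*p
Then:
No Solution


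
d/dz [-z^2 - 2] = -2*z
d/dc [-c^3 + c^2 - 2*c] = -3*c^2 + 2*c - 2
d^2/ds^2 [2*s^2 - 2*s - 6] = 4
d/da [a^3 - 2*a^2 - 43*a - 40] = 3*a^2 - 4*a - 43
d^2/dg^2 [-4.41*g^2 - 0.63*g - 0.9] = -8.82000000000000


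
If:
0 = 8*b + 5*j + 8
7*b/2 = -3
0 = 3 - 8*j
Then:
No Solution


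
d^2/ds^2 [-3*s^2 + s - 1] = -6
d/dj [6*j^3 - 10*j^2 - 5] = 2*j*(9*j - 10)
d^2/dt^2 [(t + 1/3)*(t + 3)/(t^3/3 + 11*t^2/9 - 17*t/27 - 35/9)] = 162*(27*t^3 + 27*t^2 + 333*t + 109)/(729*t^6 + 1458*t^5 - 7533*t^4 - 11124*t^3 + 29295*t^2 + 22050*t - 42875)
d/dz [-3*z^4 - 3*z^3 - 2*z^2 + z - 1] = -12*z^3 - 9*z^2 - 4*z + 1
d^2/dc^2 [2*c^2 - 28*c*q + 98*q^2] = 4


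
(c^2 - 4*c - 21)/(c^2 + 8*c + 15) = (c - 7)/(c + 5)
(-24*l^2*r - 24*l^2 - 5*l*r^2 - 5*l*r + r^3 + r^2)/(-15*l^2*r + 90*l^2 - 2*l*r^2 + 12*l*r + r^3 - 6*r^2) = (-8*l*r - 8*l + r^2 + r)/(-5*l*r + 30*l + r^2 - 6*r)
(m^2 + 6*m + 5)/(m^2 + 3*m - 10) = (m + 1)/(m - 2)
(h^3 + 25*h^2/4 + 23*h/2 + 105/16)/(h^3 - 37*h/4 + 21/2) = (8*h^2 + 22*h + 15)/(4*(2*h^2 - 7*h + 6))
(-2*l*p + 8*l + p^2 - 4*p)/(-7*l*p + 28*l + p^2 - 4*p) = (-2*l + p)/(-7*l + p)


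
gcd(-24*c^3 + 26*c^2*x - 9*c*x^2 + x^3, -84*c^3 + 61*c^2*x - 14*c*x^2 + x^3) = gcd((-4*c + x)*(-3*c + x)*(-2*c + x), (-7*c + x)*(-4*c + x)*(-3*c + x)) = 12*c^2 - 7*c*x + x^2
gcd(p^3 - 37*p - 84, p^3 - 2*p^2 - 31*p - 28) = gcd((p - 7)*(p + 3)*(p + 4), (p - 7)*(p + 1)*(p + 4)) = p^2 - 3*p - 28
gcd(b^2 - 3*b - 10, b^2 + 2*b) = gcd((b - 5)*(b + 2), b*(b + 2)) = b + 2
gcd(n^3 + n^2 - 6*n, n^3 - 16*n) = n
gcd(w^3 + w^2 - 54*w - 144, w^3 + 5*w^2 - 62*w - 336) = w^2 - 2*w - 48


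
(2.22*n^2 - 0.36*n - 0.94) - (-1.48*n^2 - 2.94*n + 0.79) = 3.7*n^2 + 2.58*n - 1.73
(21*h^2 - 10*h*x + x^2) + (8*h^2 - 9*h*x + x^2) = 29*h^2 - 19*h*x + 2*x^2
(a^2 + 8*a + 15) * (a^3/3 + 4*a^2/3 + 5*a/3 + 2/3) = a^5/3 + 4*a^4 + 52*a^3/3 + 34*a^2 + 91*a/3 + 10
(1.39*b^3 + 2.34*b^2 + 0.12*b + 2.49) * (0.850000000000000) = 1.1815*b^3 + 1.989*b^2 + 0.102*b + 2.1165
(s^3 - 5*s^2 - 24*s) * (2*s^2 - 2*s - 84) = 2*s^5 - 12*s^4 - 122*s^3 + 468*s^2 + 2016*s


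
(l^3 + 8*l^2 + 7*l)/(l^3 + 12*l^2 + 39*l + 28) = l/(l + 4)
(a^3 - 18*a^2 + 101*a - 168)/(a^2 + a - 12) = (a^2 - 15*a + 56)/(a + 4)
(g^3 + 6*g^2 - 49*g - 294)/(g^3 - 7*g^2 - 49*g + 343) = (g + 6)/(g - 7)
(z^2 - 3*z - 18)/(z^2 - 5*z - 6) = (z + 3)/(z + 1)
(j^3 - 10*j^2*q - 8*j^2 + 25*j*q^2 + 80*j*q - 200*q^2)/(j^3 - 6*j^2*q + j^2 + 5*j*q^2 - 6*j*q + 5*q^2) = (-j^2 + 5*j*q + 8*j - 40*q)/(-j^2 + j*q - j + q)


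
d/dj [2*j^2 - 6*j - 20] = 4*j - 6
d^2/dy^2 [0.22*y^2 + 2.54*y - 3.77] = 0.440000000000000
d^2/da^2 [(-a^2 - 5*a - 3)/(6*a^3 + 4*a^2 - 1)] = 2*(-36*a^6 - 540*a^5 - 1008*a^4 - 698*a^3 - 336*a^2 - 114*a - 13)/(216*a^9 + 432*a^8 + 288*a^7 - 44*a^6 - 144*a^5 - 48*a^4 + 18*a^3 + 12*a^2 - 1)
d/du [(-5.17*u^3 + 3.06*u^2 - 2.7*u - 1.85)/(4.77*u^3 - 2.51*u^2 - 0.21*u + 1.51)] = (-1.61949999999999*u^4 + 27.9294*u^3 - 4.3662*u^2 - 0.0457999999999981*u - 4.4655)/(22.7529*u^6 - 23.9454*u^5 + 4.2967*u^4 + 15.4596*u^3 - 7.5361*u^2 - 0.6342*u + 2.2801)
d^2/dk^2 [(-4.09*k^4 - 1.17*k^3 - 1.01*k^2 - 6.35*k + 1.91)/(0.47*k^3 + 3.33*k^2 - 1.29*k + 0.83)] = (2.8421709430404e-14*k^7 - 92.4506200000001*k^6 + 102.317016*k^5 - 161.427576*k^4 - 31.2207440000001*k^3 + 140.310552*k^2 + 46.769244*k - 19.190704)/(0.103823*k^9 + 2.206791*k^8 + 14.780466*k^7 + 25.362204*k^6 - 32.773464*k^5 + 41.216346*k^4 - 22.567926*k^3 + 11.02572*k^2 - 2.666043*k + 0.571787)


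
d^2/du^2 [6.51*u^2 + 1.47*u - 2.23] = 13.0200000000000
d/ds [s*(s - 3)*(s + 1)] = 3*s^2 - 4*s - 3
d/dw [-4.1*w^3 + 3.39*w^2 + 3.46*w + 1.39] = -12.3*w^2 + 6.78*w + 3.46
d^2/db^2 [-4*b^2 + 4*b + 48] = -8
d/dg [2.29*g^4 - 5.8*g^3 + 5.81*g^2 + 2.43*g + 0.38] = 9.16*g^3 - 17.4*g^2 + 11.62*g + 2.43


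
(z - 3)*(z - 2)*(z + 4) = z^3 - z^2 - 14*z + 24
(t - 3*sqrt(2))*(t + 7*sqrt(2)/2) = t^2 + sqrt(2)*t/2 - 21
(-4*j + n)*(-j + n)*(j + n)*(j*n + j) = 4*j^4*n + 4*j^4 - j^3*n^2 - j^3*n - 4*j^2*n^3 - 4*j^2*n^2 + j*n^4 + j*n^3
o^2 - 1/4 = (o - 1/2)*(o + 1/2)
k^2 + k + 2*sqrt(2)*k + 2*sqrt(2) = (k + 1)*(k + 2*sqrt(2))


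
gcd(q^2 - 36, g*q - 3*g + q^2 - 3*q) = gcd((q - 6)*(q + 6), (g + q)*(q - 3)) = 1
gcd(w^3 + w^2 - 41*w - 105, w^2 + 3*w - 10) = w + 5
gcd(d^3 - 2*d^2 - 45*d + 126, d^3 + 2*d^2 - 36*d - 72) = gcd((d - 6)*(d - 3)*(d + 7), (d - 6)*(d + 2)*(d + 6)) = d - 6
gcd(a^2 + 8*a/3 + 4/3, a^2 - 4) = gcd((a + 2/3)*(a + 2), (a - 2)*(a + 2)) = a + 2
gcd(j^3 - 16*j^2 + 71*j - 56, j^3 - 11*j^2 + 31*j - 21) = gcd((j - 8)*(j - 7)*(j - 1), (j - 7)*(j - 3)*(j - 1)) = j^2 - 8*j + 7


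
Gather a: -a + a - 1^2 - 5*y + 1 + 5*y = 0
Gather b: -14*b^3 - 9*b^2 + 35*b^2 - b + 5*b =-14*b^3 + 26*b^2 + 4*b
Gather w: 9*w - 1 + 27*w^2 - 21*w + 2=27*w^2 - 12*w + 1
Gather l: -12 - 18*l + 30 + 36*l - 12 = 18*l + 6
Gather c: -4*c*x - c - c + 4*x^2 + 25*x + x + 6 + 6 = c*(-4*x - 2) + 4*x^2 + 26*x + 12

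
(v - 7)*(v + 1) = v^2 - 6*v - 7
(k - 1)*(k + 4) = k^2 + 3*k - 4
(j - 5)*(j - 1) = j^2 - 6*j + 5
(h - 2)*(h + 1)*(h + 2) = h^3 + h^2 - 4*h - 4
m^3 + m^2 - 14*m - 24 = (m - 4)*(m + 2)*(m + 3)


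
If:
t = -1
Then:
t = -1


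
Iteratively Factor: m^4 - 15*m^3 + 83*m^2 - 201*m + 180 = (m - 3)*(m^3 - 12*m^2 + 47*m - 60) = (m - 5)*(m - 3)*(m^2 - 7*m + 12) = (m - 5)*(m - 3)^2*(m - 4)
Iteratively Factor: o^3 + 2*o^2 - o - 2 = (o + 1)*(o^2 + o - 2) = (o + 1)*(o + 2)*(o - 1)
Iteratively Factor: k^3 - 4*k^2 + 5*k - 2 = (k - 1)*(k^2 - 3*k + 2) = (k - 2)*(k - 1)*(k - 1)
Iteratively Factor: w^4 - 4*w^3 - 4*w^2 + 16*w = (w + 2)*(w^3 - 6*w^2 + 8*w) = (w - 4)*(w + 2)*(w^2 - 2*w) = (w - 4)*(w - 2)*(w + 2)*(w)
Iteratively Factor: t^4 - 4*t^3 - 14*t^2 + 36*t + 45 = (t - 3)*(t^3 - t^2 - 17*t - 15) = (t - 3)*(t + 1)*(t^2 - 2*t - 15) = (t - 3)*(t + 1)*(t + 3)*(t - 5)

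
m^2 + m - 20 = (m - 4)*(m + 5)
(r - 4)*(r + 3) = r^2 - r - 12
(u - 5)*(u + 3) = u^2 - 2*u - 15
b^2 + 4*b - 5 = (b - 1)*(b + 5)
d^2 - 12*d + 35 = (d - 7)*(d - 5)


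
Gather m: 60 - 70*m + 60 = 120 - 70*m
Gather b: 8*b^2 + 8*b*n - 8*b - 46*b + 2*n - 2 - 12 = 8*b^2 + b*(8*n - 54) + 2*n - 14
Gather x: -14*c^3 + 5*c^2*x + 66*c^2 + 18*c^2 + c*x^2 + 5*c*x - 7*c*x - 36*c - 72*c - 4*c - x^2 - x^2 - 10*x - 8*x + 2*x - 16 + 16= -14*c^3 + 84*c^2 - 112*c + x^2*(c - 2) + x*(5*c^2 - 2*c - 16)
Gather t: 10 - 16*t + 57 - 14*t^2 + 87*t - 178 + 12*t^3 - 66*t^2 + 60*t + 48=12*t^3 - 80*t^2 + 131*t - 63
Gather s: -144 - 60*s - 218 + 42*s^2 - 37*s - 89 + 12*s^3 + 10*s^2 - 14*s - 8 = 12*s^3 + 52*s^2 - 111*s - 459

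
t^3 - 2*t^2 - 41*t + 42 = (t - 7)*(t - 1)*(t + 6)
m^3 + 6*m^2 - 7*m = m*(m - 1)*(m + 7)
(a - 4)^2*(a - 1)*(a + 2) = a^4 - 7*a^3 + 6*a^2 + 32*a - 32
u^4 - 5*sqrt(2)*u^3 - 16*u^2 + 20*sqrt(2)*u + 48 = (u - 2)*(u + 2)*(u - 6*sqrt(2))*(u + sqrt(2))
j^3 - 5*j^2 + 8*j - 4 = (j - 2)^2*(j - 1)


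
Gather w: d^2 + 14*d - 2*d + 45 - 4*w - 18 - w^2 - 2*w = d^2 + 12*d - w^2 - 6*w + 27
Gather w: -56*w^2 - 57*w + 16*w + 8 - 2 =-56*w^2 - 41*w + 6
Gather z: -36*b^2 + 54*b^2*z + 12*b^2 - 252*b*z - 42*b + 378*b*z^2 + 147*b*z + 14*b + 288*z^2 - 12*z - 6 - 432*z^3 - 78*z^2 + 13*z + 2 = -24*b^2 - 28*b - 432*z^3 + z^2*(378*b + 210) + z*(54*b^2 - 105*b + 1) - 4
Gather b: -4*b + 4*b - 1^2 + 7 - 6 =0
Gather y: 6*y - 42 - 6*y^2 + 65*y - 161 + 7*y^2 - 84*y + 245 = y^2 - 13*y + 42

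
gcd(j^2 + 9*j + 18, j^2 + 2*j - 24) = j + 6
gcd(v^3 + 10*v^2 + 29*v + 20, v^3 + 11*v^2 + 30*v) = v + 5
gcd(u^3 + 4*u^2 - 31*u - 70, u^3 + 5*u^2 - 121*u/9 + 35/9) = u + 7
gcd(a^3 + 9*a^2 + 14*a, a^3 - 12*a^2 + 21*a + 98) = a + 2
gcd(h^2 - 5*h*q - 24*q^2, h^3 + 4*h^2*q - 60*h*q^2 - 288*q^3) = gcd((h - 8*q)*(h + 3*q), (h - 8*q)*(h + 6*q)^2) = -h + 8*q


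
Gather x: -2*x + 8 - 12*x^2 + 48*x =-12*x^2 + 46*x + 8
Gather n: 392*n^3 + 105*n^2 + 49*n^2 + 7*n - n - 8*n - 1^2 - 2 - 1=392*n^3 + 154*n^2 - 2*n - 4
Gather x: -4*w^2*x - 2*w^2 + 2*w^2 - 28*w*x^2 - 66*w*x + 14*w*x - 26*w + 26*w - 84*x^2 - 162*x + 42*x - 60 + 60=x^2*(-28*w - 84) + x*(-4*w^2 - 52*w - 120)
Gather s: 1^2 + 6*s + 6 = 6*s + 7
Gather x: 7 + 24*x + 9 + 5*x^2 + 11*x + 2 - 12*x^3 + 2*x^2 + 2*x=-12*x^3 + 7*x^2 + 37*x + 18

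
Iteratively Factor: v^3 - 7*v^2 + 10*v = (v)*(v^2 - 7*v + 10) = v*(v - 5)*(v - 2)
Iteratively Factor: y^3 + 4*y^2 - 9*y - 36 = (y - 3)*(y^2 + 7*y + 12) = (y - 3)*(y + 4)*(y + 3)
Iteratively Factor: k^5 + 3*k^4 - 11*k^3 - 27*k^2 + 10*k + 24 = (k + 4)*(k^4 - k^3 - 7*k^2 + k + 6) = (k + 1)*(k + 4)*(k^3 - 2*k^2 - 5*k + 6) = (k - 3)*(k + 1)*(k + 4)*(k^2 + k - 2) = (k - 3)*(k + 1)*(k + 2)*(k + 4)*(k - 1)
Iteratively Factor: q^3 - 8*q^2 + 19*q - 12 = (q - 3)*(q^2 - 5*q + 4) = (q - 4)*(q - 3)*(q - 1)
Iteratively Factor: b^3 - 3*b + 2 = (b - 1)*(b^2 + b - 2) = (b - 1)^2*(b + 2)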